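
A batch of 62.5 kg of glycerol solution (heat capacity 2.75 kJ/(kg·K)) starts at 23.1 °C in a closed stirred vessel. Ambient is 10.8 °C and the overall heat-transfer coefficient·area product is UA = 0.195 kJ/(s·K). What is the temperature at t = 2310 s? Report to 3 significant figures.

11.7 °C

Lumped-capacitance energy balance: M c_p dT/dt = UA(T_amb − T).
dT/dt = (T_ss − T)/τ with T_ss = T_amb = 10.800 °C, τ = M c_p/UA = 62.5·2.75/0.195 = 881.41 s.
Solution: T(t) = T_ss + (T₀ − T_ss) e^(−t/τ).
T(2310) = 10.800 + (12.300)·0.072745 = 11.695 °C.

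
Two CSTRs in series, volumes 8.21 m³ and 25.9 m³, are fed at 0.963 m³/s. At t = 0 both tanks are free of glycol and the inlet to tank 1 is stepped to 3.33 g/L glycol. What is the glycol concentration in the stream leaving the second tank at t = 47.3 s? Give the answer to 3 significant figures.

Species balance on tank i: dCᵢ/dt = (Cᵢ₋₁ − Cᵢ)/τᵢ with τᵢ = Vᵢ/Q.
τ₁ = 8.21/0.963 = 8.5254 s; τ₂ = 25.9/0.963 = 26.895 s.
Solving the cascade with C₁(0)=C₂(0)=0 gives C₂(t) = C_in[1 − (τ₁ e^(−t/τ₁) − τ₂ e^(−t/τ₂))/(τ₁ − τ₂)].
At t = 47.3: e^(−t/τ₁) = 0.0038949, e^(−t/τ₂) = 0.17227.
C₂ = 3.33·[1 − (8.5254·0.0038949 − 26.895·0.17227)/(-18.370)] = 3.33·0.74958 = 2.4961 g/L.

2.50 g/L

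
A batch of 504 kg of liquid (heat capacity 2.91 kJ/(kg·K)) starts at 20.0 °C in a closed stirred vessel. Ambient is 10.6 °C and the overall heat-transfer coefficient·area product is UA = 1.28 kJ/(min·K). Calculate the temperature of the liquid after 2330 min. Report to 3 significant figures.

11.8 °C

M c_p dT/dt = −UA(T − T_amb).
dT/dt = (T_ss − T)/τ with T_ss = T_amb = 10.600 °C, τ = M c_p/UA = 504·2.91/1.28 = 1145.8 min.
This is linear first-order; T(t) = T_ss + (T₀ − T_ss) e^(−t/τ).
T(2330) = 10.600 + (9.4000)·0.13088 = 11.830 °C.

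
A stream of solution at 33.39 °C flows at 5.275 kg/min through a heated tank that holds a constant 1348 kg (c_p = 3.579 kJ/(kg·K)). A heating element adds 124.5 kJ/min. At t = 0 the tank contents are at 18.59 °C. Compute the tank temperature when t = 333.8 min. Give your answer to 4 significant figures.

34.19 °C

M c_p dT/dt = ṁ c_p (T_in − T) + Q̇.
τ = M/ṁ = 255.545 min; T_ss = T_in + Q̇/(ṁ c_p) = 33.39 + 124.5/(5.275·3.579) = 39.9846 °C.
T approaches T_ss exponentially: T(t) = T_ss + (T₀ − T_ss) e^(−t/τ).
T(333.8) = 39.9846 + (-21.3946)·e^(−333.8/255.545) = 39.9846 + (-21.3946)·0.270840 = 34.1901 °C.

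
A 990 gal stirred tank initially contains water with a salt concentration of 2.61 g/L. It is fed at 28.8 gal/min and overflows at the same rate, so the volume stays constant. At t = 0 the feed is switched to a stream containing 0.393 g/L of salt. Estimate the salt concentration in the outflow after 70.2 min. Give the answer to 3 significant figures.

Accumulation = in − out for the solute gives V dC/dt = Q(C_in − C).
Time constant τ = V/Q = 990/28.8 = 34.375 min.
Solution: C(t) = C_in + (C₀ − C_in) e^(−t/τ).
C(70.2) = 0.393 + (2.61 − 0.393)·e^(−70.2/34.375) = 0.393 + (2.2170)·0.12975 = 0.68065 g/L.

0.681 g/L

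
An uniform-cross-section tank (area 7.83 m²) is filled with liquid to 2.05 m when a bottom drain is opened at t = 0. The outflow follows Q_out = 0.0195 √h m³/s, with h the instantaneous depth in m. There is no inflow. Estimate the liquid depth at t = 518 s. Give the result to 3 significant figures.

0.619 m

Accumulation of liquid (constant cross-section A): A dh/dt = −0.0195 √h.
∫ h^(−1/2) dh = −(0.0195/A) ∫ dt, giving 2√h = 2√h₀ − (0.0195/A) t.
√h = √2.05 − 0.0195·518/(2·7.83) = 1.4318 − 0.64502 = 0.78676.
h = 0.78676² = 0.61900 m.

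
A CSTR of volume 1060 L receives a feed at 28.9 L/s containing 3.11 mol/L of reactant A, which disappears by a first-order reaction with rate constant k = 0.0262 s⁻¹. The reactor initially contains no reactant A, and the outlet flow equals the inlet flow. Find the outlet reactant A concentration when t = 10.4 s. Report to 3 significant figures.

0.676 mol/L

Accumulation = in − out − consumed: V dC/dt = Q C_in − Q C − k V C.
This is linear with rate a = Q/V + k = 0.053464 s⁻¹.
C_ss = Q C_in/(Q + kV) = 1.5860 mol/L; C(t) = C_ss + (C₀ − C_ss) e^(−a t).
C(10.4) = 1.5860 + (-1.5860)·e^(−0.053464·10.4) = 1.5860 + (-1.5860)·0.57348 = 0.67644 mol/L.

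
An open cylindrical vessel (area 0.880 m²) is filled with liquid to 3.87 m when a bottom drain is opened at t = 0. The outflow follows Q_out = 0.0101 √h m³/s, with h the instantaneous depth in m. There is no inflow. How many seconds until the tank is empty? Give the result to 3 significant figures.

A dh/dt = −Q_out = −0.0101 √h.
This is separable: 2 d(√h)/dt = −0.0101/A, so √h = √h₀ − (0.0101/(2A)) t.
Set h = 0: 2√h₀ = (0.0101/A) t_empty ⇒ t_empty = 2A√h₀/0.0101.
t_empty = 2·0.880·√3.87/0.0101 = 1.7600·1.9672/0.0101 = 342.80 s.

343 s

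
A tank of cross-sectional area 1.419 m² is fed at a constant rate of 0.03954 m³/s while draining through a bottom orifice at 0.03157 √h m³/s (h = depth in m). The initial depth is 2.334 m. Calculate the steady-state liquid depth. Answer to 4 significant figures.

A dh/dt = Q_in − 0.03157 √h. Steady state requires inflow = outflow:
Q_in = 0.03157 √h_ss ⇒ √h_ss = 0.03954/0.03157 = 1.25245.
h_ss = 1.25245² = 1.56864 m. (Since h₀ = 2.334 m > h_ss, the level will fall toward this value.)

1.569 m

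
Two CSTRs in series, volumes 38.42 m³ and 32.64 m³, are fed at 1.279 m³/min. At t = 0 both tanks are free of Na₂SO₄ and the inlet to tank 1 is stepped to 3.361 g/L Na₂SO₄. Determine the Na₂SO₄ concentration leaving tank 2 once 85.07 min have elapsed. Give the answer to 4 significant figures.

2.722 g/L

Each tank obeys Vᵢ dCᵢ/dt = Q(Cᵢ₋₁ − Cᵢ), so τᵢ = Vᵢ/Q.
τ₁ = 38.42/1.279 = 30.0391 min; τ₂ = 32.64/1.279 = 25.5199 min.
Tank 1: C₁ = C_in(1 − e^(−t/τ₁)). Tank 2 (τ₁ ≠ τ₂): C₂ = C_in[1 − (τ₁ e^(−t/τ₁) − τ₂ e^(−t/τ₂))/(τ₁ − τ₂)].
At t = 85.07: e^(−t/τ₁) = 0.0588963, e^(−t/τ₂) = 0.0356690.
C₂ = 3.361·[1 − (30.0391·0.0588963 − 25.5199·0.0356690)/(4.51916)] = 3.361·0.809938 = 2.72220 g/L.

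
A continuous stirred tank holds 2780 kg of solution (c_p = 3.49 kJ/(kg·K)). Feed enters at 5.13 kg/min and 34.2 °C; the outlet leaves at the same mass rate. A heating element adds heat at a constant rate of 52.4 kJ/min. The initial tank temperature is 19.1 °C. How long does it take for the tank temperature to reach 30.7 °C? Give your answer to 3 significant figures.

M c_p dT/dt = ṁ c_p (T_in − T) + Q̇.
τ = M/ṁ = 541.91 min; T_ss = T_in + Q̇/(ṁ c_p) = 37.127 °C.
T(t) = T_ss + (T₀ − T_ss) e^(−t/τ). Set T = 30.7:
e^(−t/τ) = (30.7 − 37.127)/(19.1 − 37.127) = 0.35651
t = −541.91 · ln(0.35651) = 558.92 min.

559 min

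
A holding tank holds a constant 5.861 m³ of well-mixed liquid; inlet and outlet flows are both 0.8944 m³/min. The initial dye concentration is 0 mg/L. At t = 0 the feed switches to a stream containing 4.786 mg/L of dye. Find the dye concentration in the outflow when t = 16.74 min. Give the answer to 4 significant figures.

4.414 mg/L

Mass balance on the solute (V constant): V dC/dt = Q(C_in − C).
So dC/dt = (C_in − C)/τ with τ = V/Q = 5.861/0.8944 = 6.55300 min.
C approaches C_in exponentially: C(t) = C_in + (C₀ − C_in) e^(−t/τ).
C(16.74) = 4.786 + (0 − 4.786)·e^(−16.74/6.55300) = 4.786 + (-4.78600)·0.0777267 = 4.41400 mg/L.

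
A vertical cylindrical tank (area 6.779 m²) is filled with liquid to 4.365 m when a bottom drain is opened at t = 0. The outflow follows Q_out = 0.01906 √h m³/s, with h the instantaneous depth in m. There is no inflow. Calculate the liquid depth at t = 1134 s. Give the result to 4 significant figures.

0.2451 m

A dh/dt = −Q_out = −0.01906 √h.
Separate and integrate: 2(√h − √h₀) = −(0.01906/A) t.
√h = √4.365 − 0.01906·1134/(2·6.779) = 2.08926 − 1.59419 = 0.495067.
h = 0.495067² = 0.245092 m.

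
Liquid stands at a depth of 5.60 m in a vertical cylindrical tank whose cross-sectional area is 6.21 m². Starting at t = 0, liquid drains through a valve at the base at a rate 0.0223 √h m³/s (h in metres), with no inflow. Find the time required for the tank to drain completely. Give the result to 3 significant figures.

With no inflow, A dh/dt = −0.0223 √h.
This is separable: 2 d(√h)/dt = −0.0223/A, so √h = √h₀ − (0.0223/(2A)) t.
Set h = 0: 2√h₀ = (0.0223/A) t_empty ⇒ t_empty = 2A√h₀/0.0223.
t_empty = 2·6.21·√5.60/0.0223 = 12.420·2.3664/0.0223 = 1318.0 s.

1320 s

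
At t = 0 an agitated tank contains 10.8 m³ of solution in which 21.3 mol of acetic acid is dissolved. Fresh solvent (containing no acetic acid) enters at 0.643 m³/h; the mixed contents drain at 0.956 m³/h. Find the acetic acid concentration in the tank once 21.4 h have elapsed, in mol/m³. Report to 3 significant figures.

0.270 mol/m³

Let m(t) be the amount of acetic acid. Volume: V(t) = V₀ + (Q_in − Q_out) t = 10.8 − 0.31300 t; V(21.4) = 4.1018 m³.
No acetic acid enters, so dm/dt = −Q_out · (m/V).
dm/m = −Q_out dt/(V₀ − 0.31300 t); integrating gives ln(m/m₀) = −(Q_out/(Q_in−Q_out)) ln(V/V₀).
m = m₀ (V₀/V)^(Q_out/(Q_in−Q_out)) = 21.3 × (10.8/4.1018)^(-3.0543) = 1.1071 mol.
C = m/V = 1.1071/4.1018 = 0.26991 mol/m³.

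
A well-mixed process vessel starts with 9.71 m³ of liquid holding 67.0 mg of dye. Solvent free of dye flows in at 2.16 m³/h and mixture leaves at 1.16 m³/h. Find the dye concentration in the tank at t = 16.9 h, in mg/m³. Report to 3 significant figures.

0.782 mg/m³

Total volume: dV/dt = Q_in − Q_out = 1.0000 m³/h, so V(t) = 9.71 + 1.0000 t and V(16.9) = 26.610 m³.
Species balance (pure solvent in): dm/dt = −Q_out · m/V(t).
Separate: dm/m = −Q_out dt/V(t) ⇒ ln(m/m₀) = −(Q_out/(Q_in−Q_out)) ln(V/V₀).
m = m₀ (V₀/V)^(Q_out/(Q_in−Q_out)) = 67.0 × (9.71/26.610)^(1.1600) = 20.806 mg.
C = m/V = 20.806/26.610 = 0.78190 mg/m³.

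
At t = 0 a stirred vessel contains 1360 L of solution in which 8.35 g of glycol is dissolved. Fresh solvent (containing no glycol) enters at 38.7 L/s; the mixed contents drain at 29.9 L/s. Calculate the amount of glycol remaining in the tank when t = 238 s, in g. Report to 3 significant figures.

0.352 g

Total volume: dV/dt = Q_in − Q_out = 8.8000 L/s, so V(t) = 1360 + 8.8000 t and V(238) = 3454.4 L.
Solute balance: dm/dt = 0 − Q_out C = −Q_out m/V(t).
dm/m = −Q_out dt/(V₀ + 8.8000 t); integrating gives ln(m/m₀) = −(Q_out/(Q_in−Q_out)) ln(V/V₀).
m = m₀ (V₀/V)^(Q_out/(Q_in−Q_out)) = 8.35 × (1360/3454.4)^(3.3977) = 0.35170 g.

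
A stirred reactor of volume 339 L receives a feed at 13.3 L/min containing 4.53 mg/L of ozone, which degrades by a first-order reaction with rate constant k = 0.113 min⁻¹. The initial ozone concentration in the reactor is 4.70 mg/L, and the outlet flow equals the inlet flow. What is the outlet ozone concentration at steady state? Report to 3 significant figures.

Accumulation = in − out − consumed: V dC/dt = Q C_in − Q C − k V C.
At steady state: 0 = Q C_in − (Q + kV) C_ss, so C_ss = Q C_in/(Q + kV).
C_ss = 13.3·4.53/(13.3 + 0.113·339) = 60.249/51.607 = 1.1675 mg/L.

1.17 mg/L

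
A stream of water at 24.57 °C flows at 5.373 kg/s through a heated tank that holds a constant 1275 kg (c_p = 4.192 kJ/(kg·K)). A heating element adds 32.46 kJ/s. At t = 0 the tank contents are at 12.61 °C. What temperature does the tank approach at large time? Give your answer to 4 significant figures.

26.01 °C

Energy balance: M c_p dT/dt = ṁ c_p (T_in − T) + 32.46.
At steady state dT/dt = 0 ⇒ T_ss = T_in + Q̇/(ṁ c_p) = 24.57 + 32.46/(5.373·4.192) = 26.0112 °C.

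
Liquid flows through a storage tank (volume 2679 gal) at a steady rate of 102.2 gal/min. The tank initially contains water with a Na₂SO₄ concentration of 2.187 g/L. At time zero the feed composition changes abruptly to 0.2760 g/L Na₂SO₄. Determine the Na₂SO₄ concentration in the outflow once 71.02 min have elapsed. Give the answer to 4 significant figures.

Species balance on the tank: V dC/dt = Q(C_in − C).
Time constant τ = V/Q = 2679/102.2 = 26.2133 min.
C approaches C_in exponentially: C(t) = C_in + (C₀ − C_in) e^(−t/τ).
C(71.02) = 0.2760 + (2.187 − 0.2760)·e^(−71.02/26.2133) = 0.2760 + (1.91100)·0.0665827 = 0.403239 g/L.

0.4032 g/L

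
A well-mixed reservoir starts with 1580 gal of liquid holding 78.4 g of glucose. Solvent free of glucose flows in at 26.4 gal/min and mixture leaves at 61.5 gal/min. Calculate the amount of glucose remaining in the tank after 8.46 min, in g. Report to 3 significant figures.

Let m(t) be the amount of glucose. Volume: V(t) = V₀ + (Q_in − Q_out) t = 1580 − 35.100 t; V(8.46) = 1283.1 gal.
No glucose enters, so dm/dt = −Q_out · (m/V).
dm/m = −Q_out dt/(V₀ − 35.100 t); integrating gives ln(m/m₀) = −(Q_out/(Q_in−Q_out)) ln(V/V₀).
m = m₀ (V₀/V)^(Q_out/(Q_in−Q_out)) = 78.4 × (1580/1283.1)^(-1.7521) = 54.438 g.

54.4 g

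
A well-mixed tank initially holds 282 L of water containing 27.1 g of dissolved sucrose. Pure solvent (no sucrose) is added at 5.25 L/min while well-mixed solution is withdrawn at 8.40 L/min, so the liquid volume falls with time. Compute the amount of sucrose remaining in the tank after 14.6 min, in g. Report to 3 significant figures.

Total volume: dV/dt = Q_in − Q_out = -3.1500 L/min, so V(t) = 282 − 3.1500 t and V(14.6) = 236.01 L.
Solute balance: dm/dt = 0 − Q_out C = −Q_out m/V(t).
Separate: dm/m = −Q_out dt/V(t) ⇒ ln(m/m₀) = −(Q_out/(Q_in−Q_out)) ln(V/V₀).
m = m₀ (V₀/V)^(Q_out/(Q_in−Q_out)) = 27.1 × (282/236.01)^(-2.6667) = 16.857 g.

16.9 g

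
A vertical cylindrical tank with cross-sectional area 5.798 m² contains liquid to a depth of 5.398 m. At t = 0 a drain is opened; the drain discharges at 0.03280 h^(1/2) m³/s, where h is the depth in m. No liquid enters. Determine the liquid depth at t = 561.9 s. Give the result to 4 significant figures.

0.5387 m

Unsteady balance on liquid volume: A dh/dt = −0.03280 √h.
This is separable: 2 d(√h)/dt = −0.03280/A, so √h = √h₀ − (0.03280/(2A)) t.
√h = √5.398 − 0.03280·561.9/(2·5.798) = 2.32336 − 1.58937 = 0.733991.
h = 0.733991² = 0.538743 m.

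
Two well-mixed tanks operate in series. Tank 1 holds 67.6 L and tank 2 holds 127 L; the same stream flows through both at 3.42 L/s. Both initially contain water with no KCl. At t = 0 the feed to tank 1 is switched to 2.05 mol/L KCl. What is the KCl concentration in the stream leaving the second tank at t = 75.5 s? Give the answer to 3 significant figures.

Species balance on tank i: dCᵢ/dt = (Cᵢ₋₁ − Cᵢ)/τᵢ with τᵢ = Vᵢ/Q.
τ₁ = 67.6/3.42 = 19.766 s; τ₂ = 127/3.42 = 37.135 s.
Solving the cascade with C₁(0)=C₂(0)=0 gives C₂(t) = C_in[1 − (τ₁ e^(−t/τ₁) − τ₂ e^(−t/τ₂))/(τ₁ − τ₂)].
At t = 75.5: e^(−t/τ₁) = 0.021935, e^(−t/τ₂) = 0.13092.
C₂ = 2.05·[1 − (19.766·0.021935 − 37.135·0.13092)/(-17.368)] = 2.05·0.74504 = 1.5273 mol/L.

1.53 mol/L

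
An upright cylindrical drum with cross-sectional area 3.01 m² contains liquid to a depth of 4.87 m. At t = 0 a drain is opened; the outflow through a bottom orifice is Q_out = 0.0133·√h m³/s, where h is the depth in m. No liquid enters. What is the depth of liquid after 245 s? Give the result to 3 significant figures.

2.77 m

With no inflow, A dh/dt = −0.0133 √h.
Separate and integrate: 2(√h − √h₀) = −(0.0133/A) t.
√h = √4.87 − 0.0133·245/(2·3.01) = 2.2068 − 0.54128 = 1.6655.
h = 1.6655² = 2.7740 m.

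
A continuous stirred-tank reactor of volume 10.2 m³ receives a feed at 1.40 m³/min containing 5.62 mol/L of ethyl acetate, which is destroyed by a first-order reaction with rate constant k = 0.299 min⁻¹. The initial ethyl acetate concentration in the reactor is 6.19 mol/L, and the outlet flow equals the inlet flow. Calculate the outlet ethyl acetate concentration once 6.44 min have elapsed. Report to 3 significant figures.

2.03 mol/L

V dC/dt = Q(C_in − C) − k V C.
This is linear with rate a = Q/V + k = 0.43625 min⁻¹.
C_ss = Q C_in/(Q + kV) = 1.7682 mol/L; C(t) = C_ss + (C₀ − C_ss) e^(−a t).
C(6.44) = 1.7682 + (4.4218)·e^(−0.43625·6.44) = 1.7682 + (4.4218)·0.060236 = 2.0345 mol/L.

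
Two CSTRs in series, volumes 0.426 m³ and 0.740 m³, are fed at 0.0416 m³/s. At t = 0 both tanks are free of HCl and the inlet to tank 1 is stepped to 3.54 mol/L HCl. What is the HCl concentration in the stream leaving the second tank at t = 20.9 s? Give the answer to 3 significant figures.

Each tank obeys Vᵢ dCᵢ/dt = Q(Cᵢ₋₁ − Cᵢ), so τᵢ = Vᵢ/Q.
τ₁ = 0.426/0.0416 = 10.240 s; τ₂ = 0.740/0.0416 = 17.788 s.
Tank 1: C₁ = C_in(1 − e^(−t/τ₁)). Tank 2 (τ₁ ≠ τ₂): C₂ = C_in[1 − (τ₁ e^(−t/τ₁) − τ₂ e^(−t/τ₂))/(τ₁ − τ₂)].
At t = 20.9: e^(−t/τ₁) = 0.12991, e^(−t/τ₂) = 0.30884.
C₂ = 3.54·[1 − (10.240·0.12991 − 17.788·0.30884)/(-7.5481)] = 3.54·0.44839 = 1.5873 mol/L.

1.59 mol/L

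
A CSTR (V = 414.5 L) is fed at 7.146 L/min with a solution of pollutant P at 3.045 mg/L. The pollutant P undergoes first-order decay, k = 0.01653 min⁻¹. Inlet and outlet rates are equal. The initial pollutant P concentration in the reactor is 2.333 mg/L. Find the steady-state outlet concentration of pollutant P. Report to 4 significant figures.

Species balance: V dC/dt = Q C_in − Q C − k V C.
At steady state: 0 = Q C_in − (Q + kV) C_ss, so C_ss = Q C_in/(Q + kV).
C_ss = 7.146·3.045/(7.146 + 0.01653·414.5) = 21.7596/13.9977 = 1.55451 mg/L.

1.555 mg/L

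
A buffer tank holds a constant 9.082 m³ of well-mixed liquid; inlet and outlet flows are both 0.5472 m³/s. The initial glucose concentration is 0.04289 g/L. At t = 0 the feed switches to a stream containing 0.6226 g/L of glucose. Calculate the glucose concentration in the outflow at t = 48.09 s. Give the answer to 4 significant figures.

Transient balance on the dissolved component: V dC/dt = Q(C_in − C).
Rewrite as dC/dt + C/τ = C_in/τ, τ = V/Q = 16.5972 s.
Integrating: C(t) = C_in + (C₀ − C_in) e^(−t/τ).
C(48.09) = 0.6226 + (0.04289 − 0.6226)·e^(−48.09/16.5972) = 0.6226 + (-0.579710)·0.0551625 = 0.590622 g/L.

0.5906 g/L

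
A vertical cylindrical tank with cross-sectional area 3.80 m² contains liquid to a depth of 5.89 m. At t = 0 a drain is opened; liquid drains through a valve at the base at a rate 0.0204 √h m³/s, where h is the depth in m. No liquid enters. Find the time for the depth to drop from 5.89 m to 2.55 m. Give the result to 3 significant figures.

A dh/dt = −Q_out = −0.0204 √h.
This is separable: 2 d(√h)/dt = −0.0204/A, so √h = √h₀ − (0.0204/(2A)) t.
t = 2A(√h₀ − √h)/0.0204 = 2·3.80·(√5.89 − √2.55)/0.0204
  = 7.6000 × (2.4269 − 1.5969) / 0.0204 = 309.24 s.

309 s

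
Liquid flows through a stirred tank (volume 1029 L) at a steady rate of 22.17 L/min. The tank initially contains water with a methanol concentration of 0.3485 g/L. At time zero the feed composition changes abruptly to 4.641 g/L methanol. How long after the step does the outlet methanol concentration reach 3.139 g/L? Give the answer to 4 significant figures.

Species balance: V dC/dt = Q(C_in − C) ⇒ τ = V/Q = 46.4141 min.
C(t) = C_in + (C₀ − C_in) e^(−t/τ). Set C = 3.139 and solve for t:
e^(−t/τ) = (C − C_in)/(C₀ − C_in) = (3.139 − 4.641)/(0.3485 − 4.641) = 0.349913
t = −τ ln(…) = 46.4141 × 1.05007 = 48.7381 min.

48.74 min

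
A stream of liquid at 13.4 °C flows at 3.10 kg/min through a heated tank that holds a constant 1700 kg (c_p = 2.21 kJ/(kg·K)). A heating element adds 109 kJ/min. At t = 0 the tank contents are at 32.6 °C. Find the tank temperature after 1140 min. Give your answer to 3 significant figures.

29.7 °C

M c_p dT/dt = ṁ c_p (T_in − T) + Q̇.
τ = M/ṁ = 548.39 min; T_ss = T_in + Q̇/(ṁ c_p) = 13.4 + 109/(3.10·2.21) = 29.310 °C.
Solution: T(t) = T_ss + (T₀ − T_ss) e^(−t/τ).
T(1140) = 29.310 + (3.2899)·e^(−1140/548.39) = 29.310 + (3.2899)·0.12508 = 29.722 °C.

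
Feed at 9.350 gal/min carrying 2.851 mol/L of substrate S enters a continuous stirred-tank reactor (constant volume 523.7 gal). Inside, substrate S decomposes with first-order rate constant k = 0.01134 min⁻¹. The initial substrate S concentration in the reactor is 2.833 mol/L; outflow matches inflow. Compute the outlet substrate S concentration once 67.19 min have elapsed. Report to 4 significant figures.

1.897 mol/L

Species balance: V dC/dt = Q C_in − Q C − k V C.
dC/dt = (Q/V) C_in − (Q/V + k) C; effective rate a = Q/V + k = 0.0178537 + 0.01134 = 0.0291937 min⁻¹.
C_ss = Q C_in/(Q + kV) = 1.74356 mol/L; C(t) = C_ss + (C₀ − C_ss) e^(−a t).
C(67.19) = 1.74356 + (1.08944)·e^(−0.0291937·67.19) = 1.74356 + (1.08944)·0.140644 = 1.89678 mol/L.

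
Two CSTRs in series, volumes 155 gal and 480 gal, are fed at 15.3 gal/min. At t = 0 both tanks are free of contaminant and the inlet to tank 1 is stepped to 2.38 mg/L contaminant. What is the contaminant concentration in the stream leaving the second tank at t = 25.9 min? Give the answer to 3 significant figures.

Species balance on tank i: dCᵢ/dt = (Cᵢ₋₁ − Cᵢ)/τᵢ with τᵢ = Vᵢ/Q.
τ₁ = 155/15.3 = 10.131 min; τ₂ = 480/15.3 = 31.373 min.
Tank 1: C₁ = C_in(1 − e^(−t/τ₁)). Tank 2 (τ₁ ≠ τ₂): C₂ = C_in[1 − (τ₁ e^(−t/τ₁) − τ₂ e^(−t/τ₂))/(τ₁ − τ₂)].
At t = 25.9: e^(−t/τ₁) = 0.077570, e^(−t/τ₂) = 0.43799.
C₂ = 2.38·[1 − (10.131·0.077570 − 31.373·0.43799)/(-21.242)] = 2.38·0.39012 = 0.92848 mg/L.

0.928 mg/L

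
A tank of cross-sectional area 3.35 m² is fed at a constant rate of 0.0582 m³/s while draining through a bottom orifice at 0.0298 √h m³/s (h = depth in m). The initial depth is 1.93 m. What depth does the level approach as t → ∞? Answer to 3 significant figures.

A dh/dt = Q_in − 0.0298 √h. Steady state requires inflow = outflow:
Q_in = 0.0298 √h_ss ⇒ √h_ss = 0.0582/0.0298 = 1.9530.
h_ss = 1.9530² = 3.8143 m. (Since h₀ = 1.93 m < h_ss, the level will rise toward this value.)

3.81 m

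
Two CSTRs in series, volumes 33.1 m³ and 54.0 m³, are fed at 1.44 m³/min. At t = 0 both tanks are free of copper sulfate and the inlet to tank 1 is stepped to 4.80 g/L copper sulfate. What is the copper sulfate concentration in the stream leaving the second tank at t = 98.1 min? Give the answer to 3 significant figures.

Species balance on tank i: dCᵢ/dt = (Cᵢ₋₁ − Cᵢ)/τᵢ with τᵢ = Vᵢ/Q.
τ₁ = 33.1/1.44 = 22.986 min; τ₂ = 54.0/1.44 = 37.500 min.
Solving the cascade with C₁(0)=C₂(0)=0 gives C₂(t) = C_in[1 − (τ₁ e^(−t/τ₁) − τ₂ e^(−t/τ₂))/(τ₁ − τ₂)].
At t = 98.1: e^(−t/τ₁) = 0.014013, e^(−t/τ₂) = 0.073095.
C₂ = 4.80·[1 − (22.986·0.014013 − 37.500·0.073095)/(-14.514)] = 4.80·0.83334 = 4.0000 g/L.

4.00 g/L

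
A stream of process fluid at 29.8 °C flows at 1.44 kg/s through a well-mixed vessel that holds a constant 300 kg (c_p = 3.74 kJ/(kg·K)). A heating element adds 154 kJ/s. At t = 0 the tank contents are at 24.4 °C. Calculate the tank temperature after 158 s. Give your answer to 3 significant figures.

42.5 °C

Energy balance: M c_p dT/dt = ṁ c_p (T_in − T) + 154.
Rearrange: dT/dt = (T_ss − T)/τ with τ = M/ṁ = 208.33 s and T_ss = T_in + Q̇/(ṁ c_p) = 58.395 °C.
T approaches T_ss exponentially: T(t) = T_ss + (T₀ − T_ss) e^(−t/τ).
T(158) = 58.395 + (-33.995)·e^(−158/208.33) = 58.395 + (-33.995)·0.46842 = 42.471 °C.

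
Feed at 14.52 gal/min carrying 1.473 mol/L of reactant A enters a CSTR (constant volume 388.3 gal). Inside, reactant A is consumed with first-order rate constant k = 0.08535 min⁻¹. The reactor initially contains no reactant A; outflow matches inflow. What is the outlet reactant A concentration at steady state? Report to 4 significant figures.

0.4487 mol/L

Accumulation = in − out − consumed: V dC/dt = Q C_in − Q C − k V C.
At steady state: 0 = Q C_in − (Q + kV) C_ss, so C_ss = Q C_in/(Q + kV).
C_ss = 14.52·1.473/(14.52 + 0.08535·388.3) = 21.3880/47.6614 = 0.448748 mol/L.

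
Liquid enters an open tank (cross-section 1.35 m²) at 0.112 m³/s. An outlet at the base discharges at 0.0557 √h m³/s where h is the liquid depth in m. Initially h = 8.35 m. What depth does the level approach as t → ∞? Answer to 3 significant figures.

Mass balance (ρ constant): A dh/dt = Q_in − 0.0557 √h. At steady state dh/dt = 0:
Q_in = 0.0557 √h_ss ⇒ √h_ss = 0.112/0.0557 = 2.0108.
h_ss = 2.0108² = 4.0432 m. (Since h₀ = 8.35 m > h_ss, the level will fall toward this value.)

4.04 m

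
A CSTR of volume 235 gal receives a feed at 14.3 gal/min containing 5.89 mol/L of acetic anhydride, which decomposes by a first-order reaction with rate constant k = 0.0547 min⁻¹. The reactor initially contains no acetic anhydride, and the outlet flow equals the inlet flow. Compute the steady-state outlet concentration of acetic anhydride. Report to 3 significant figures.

3.10 mol/L

Accumulation = in − out − consumed: V dC/dt = Q C_in − Q C − k V C.
Steady state (dC/dt = 0): C_ss = Q C_in/(Q + kV) = C_in/(1 + kV/Q).
C_ss = 14.3·5.89/(14.3 + 0.0547·235) = 84.227/27.154 = 3.1018 mol/L.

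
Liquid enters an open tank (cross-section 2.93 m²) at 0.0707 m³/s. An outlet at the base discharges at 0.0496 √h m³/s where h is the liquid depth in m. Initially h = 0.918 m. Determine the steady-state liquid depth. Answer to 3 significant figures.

A dh/dt = Q_in − 0.0496 √h. Steady state requires inflow = outflow:
Q_in = 0.0496 √h_ss ⇒ √h_ss = 0.0707/0.0496 = 1.4254.
h_ss = 1.4254² = 2.0318 m. (Since h₀ = 0.918 m < h_ss, the level will rise toward this value.)

2.03 m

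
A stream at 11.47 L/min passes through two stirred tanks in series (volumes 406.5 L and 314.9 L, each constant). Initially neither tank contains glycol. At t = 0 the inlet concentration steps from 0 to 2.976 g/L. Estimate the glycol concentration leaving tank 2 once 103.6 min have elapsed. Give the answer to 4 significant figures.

2.501 g/L

Time constants: τᵢ = Vᵢ/Q for each well-mixed tank.
τ₁ = 406.5/11.47 = 35.4403 min; τ₂ = 314.9/11.47 = 27.4542 min.
Solving the cascade with C₁(0)=C₂(0)=0 gives C₂(t) = C_in[1 − (τ₁ e^(−t/τ₁) − τ₂ e^(−t/τ₂))/(τ₁ − τ₂)].
At t = 103.6: e^(−t/τ₁) = 0.0537599, e^(−t/τ₂) = 0.0229703.
C₂ = 2.976·[1 − (35.4403·0.0537599 − 27.4542·0.0229703)/(7.98605)] = 2.976·0.840392 = 2.50101 g/L.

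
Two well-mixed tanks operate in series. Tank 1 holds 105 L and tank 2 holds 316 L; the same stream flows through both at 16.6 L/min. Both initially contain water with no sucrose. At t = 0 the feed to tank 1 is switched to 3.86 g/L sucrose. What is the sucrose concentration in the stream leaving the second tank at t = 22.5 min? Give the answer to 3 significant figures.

Each tank obeys Vᵢ dCᵢ/dt = Q(Cᵢ₋₁ − Cᵢ), so τᵢ = Vᵢ/Q.
τ₁ = 105/16.6 = 6.3253 min; τ₂ = 316/16.6 = 19.036 min.
Tank 1: C₁ = C_in(1 − e^(−t/τ₁)). Tank 2 (τ₁ ≠ τ₂): C₂ = C_in[1 − (τ₁ e^(−t/τ₁) − τ₂ e^(−t/τ₂))/(τ₁ − τ₂)].
At t = 22.5: e^(−t/τ₁) = 0.028520, e^(−t/τ₂) = 0.30668.
C₂ = 3.86·[1 − (6.3253·0.028520 − 19.036·0.30668)/(-12.711)] = 3.86·0.55490 = 2.1419 g/L.

2.14 g/L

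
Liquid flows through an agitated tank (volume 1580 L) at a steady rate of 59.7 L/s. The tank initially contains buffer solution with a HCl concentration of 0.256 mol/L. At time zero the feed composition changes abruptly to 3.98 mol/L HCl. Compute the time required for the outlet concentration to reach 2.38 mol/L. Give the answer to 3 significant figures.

22.4 s

Accumulation = in − out for the solute gives V dC/dt = Q(C_in − C), so τ = V/Q = 26.466 s.
C(t) = C_in + (C₀ − C_in) e^(−t/τ). Set C = 2.38 and solve for t:
e^(−t/τ) = (C − C_in)/(C₀ − C_in) = (2.38 − 3.98)/(0.256 − 3.98) = 0.42965
t = −τ ln(…) = 26.466 × 0.84479 = 22.358 s.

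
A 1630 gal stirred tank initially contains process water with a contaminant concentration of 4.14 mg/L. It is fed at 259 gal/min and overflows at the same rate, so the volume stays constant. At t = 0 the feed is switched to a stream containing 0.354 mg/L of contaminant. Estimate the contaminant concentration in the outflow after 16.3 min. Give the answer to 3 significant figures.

Accumulation = in − out for the solute gives V dC/dt = Q(C_in − C).
Time constant τ = V/Q = 1630/259 = 6.2934 min.
C approaches C_in exponentially: C(t) = C_in + (C₀ − C_in) e^(−t/τ).
C(16.3) = 0.354 + (4.14 − 0.354)·e^(−16.3/6.2934) = 0.354 + (3.7860)·0.075020 = 0.63803 mg/L.

0.638 mg/L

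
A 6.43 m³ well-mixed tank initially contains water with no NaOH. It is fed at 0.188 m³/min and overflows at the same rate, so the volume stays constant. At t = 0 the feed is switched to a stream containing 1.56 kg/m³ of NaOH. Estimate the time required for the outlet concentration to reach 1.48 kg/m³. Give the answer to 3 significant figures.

102 min

Species balance: V dC/dt = Q(C_in − C) ⇒ τ = V/Q = 34.202 min.
C(t) = C_in + (C₀ − C_in) e^(−t/τ). Set C = 1.48 and solve for t:
e^(−t/τ) = (C − C_in)/(C₀ − C_in) = (1.48 − 1.56)/(0 − 1.56) = 0.051282
t = −τ ln(…) = 34.202 × 2.9704 = 101.59 min.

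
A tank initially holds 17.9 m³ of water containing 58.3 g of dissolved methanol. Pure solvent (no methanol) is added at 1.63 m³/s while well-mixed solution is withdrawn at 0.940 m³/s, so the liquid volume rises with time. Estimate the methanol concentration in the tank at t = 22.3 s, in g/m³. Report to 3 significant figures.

0.752 g/m³

Let m(t) be the amount of methanol. Volume: V(t) = V₀ + (Q_in − Q_out) t = 17.9 + 0.69000 t; V(22.3) = 33.287 m³.
No methanol enters, so dm/dt = −Q_out · (m/V).
dm/m = −Q_out dt/(V₀ + 0.69000 t); integrating gives ln(m/m₀) = −(Q_out/(Q_in−Q_out)) ln(V/V₀).
m = m₀ (V₀/V)^(Q_out/(Q_in−Q_out)) = 58.3 × (17.9/33.287)^(1.3623) = 25.040 g.
C = m/V = 25.040/33.287 = 0.75224 g/m³.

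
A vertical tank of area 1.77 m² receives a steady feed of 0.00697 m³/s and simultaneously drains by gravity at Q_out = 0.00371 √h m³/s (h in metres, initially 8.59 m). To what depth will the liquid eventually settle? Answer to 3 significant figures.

A dh/dt = Q_in − 0.00371 √h. Steady state requires inflow = outflow:
Q_in = 0.00371 √h_ss ⇒ √h_ss = 0.00697/0.00371 = 1.8787.
h_ss = 1.8787² = 3.5295 m. (Since h₀ = 8.59 m > h_ss, the level will fall toward this value.)

3.53 m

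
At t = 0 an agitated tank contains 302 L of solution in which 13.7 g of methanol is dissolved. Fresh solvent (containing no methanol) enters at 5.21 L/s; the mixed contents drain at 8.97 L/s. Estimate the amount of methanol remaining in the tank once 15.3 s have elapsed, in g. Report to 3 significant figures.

8.28 g

Total volume: dV/dt = Q_in − Q_out = -3.7600 L/s, so V(t) = 302 − 3.7600 t and V(15.3) = 244.47 L.
Solute balance: dm/dt = 0 − Q_out C = −Q_out m/V(t).
Separate: dm/m = −Q_out dt/V(t) ⇒ ln(m/m₀) = −(Q_out/(Q_in−Q_out)) ln(V/V₀).
m = m₀ (V₀/V)^(Q_out/(Q_in−Q_out)) = 13.7 × (302/244.47)^(-2.3856) = 8.2751 g.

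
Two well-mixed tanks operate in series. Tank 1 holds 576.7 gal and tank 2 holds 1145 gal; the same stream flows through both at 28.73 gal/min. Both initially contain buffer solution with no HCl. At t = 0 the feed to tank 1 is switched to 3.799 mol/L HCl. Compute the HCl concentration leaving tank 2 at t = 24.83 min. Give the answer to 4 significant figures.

Species balance on tank i: dCᵢ/dt = (Cᵢ₋₁ − Cᵢ)/τᵢ with τᵢ = Vᵢ/Q.
τ₁ = 576.7/28.73 = 20.0731 min; τ₂ = 1145/28.73 = 39.8538 min.
Solving the cascade with C₁(0)=C₂(0)=0 gives C₂(t) = C_in[1 − (τ₁ e^(−t/τ₁) − τ₂ e^(−t/τ₂))/(τ₁ − τ₂)].
At t = 24.83: e^(−t/τ₁) = 0.290260, e^(−t/τ₂) = 0.536319.
C₂ = 3.799·[1 − (20.0731·0.290260 − 39.8538·0.536319)/(-19.7807)] = 3.799·0.213986 = 0.812931 mol/L.

0.8129 mol/L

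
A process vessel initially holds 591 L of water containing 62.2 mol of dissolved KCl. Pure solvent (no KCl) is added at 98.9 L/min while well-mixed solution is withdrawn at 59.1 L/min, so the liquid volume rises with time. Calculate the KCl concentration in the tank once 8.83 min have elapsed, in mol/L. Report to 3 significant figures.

Let m(t) be the amount of KCl. Volume: V(t) = V₀ + (Q_in − Q_out) t = 591 + 39.800 t; V(8.83) = 942.43 L.
Species balance (pure solvent in): dm/dt = −Q_out · m/V(t).
dm/m = −Q_out dt/(V₀ + 39.800 t); integrating gives ln(m/m₀) = −(Q_out/(Q_in−Q_out)) ln(V/V₀).
m = m₀ (V₀/V)^(Q_out/(Q_in−Q_out)) = 62.2 × (591/942.43)^(1.4849) = 31.106 mol.
C = m/V = 31.106/942.43 = 0.033006 mol/L.

0.0330 mol/L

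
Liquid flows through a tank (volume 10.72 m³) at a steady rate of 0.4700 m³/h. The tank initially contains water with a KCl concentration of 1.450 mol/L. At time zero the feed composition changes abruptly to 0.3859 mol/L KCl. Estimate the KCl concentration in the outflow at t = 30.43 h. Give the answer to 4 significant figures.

Unsteady species balance (constant V, well mixed): V dC/dt = Q(C_in − C).
Time constant τ = V/Q = 10.72/0.4700 = 22.8085 h.
Integrating: C(t) = C_in + (C₀ − C_in) e^(−t/τ).
C(30.43) = 0.3859 + (1.450 − 0.3859)·e^(−30.43/22.8085) = 0.3859 + (1.06410)·0.263382 = 0.666164 mol/L.

0.6662 mol/L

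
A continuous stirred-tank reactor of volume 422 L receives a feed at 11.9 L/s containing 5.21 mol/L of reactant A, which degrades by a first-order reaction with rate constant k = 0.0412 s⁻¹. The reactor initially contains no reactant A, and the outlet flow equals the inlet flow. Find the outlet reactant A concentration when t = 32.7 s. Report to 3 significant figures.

V dC/dt = Q(C_in − C) − k V C.
This is linear with rate a = Q/V + k = 0.069399 s⁻¹.
C_ss = Q C_in/(Q + kV) = 2.1170 mol/L; C(t) = C_ss + (C₀ − C_ss) e^(−a t).
C(32.7) = 2.1170 + (-2.1170)·e^(−0.069399·32.7) = 2.1170 + (-2.1170)·0.10338 = 1.8981 mol/L.

1.90 mol/L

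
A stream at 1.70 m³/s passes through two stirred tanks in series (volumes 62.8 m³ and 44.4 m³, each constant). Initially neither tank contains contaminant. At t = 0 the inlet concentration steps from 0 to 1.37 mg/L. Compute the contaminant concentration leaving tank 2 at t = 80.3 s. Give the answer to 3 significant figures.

Each tank obeys Vᵢ dCᵢ/dt = Q(Cᵢ₋₁ − Cᵢ), so τᵢ = Vᵢ/Q.
τ₁ = 62.8/1.70 = 36.941 s; τ₂ = 44.4/1.70 = 26.118 s.
Tank 1: C₁ = C_in(1 − e^(−t/τ₁)). Tank 2 (τ₁ ≠ τ₂): C₂ = C_in[1 − (τ₁ e^(−t/τ₁) − τ₂ e^(−t/τ₂))/(τ₁ − τ₂)].
At t = 80.3: e^(−t/τ₁) = 0.11375, e^(−t/τ₂) = 0.046210.
C₂ = 1.37·[1 − (36.941·0.11375 − 26.118·0.046210)/(10.824)] = 1.37·0.72326 = 0.99087 mg/L.

0.991 mg/L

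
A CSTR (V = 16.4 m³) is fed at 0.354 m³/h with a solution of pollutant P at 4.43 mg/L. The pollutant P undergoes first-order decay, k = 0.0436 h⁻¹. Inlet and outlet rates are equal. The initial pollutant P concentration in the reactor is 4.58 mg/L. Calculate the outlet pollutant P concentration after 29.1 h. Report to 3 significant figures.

1.93 mg/L

Accumulation = in − out − consumed: V dC/dt = Q C_in − Q C − k V C.
dC/dt = (Q/V) C_in − (Q/V + k) C; effective rate a = Q/V + k = 0.021585 + 0.0436 = 0.065185 h⁻¹.
C_ss = Q C_in/(Q + kV) = 1.4669 mg/L; C(t) = C_ss + (C₀ − C_ss) e^(−a t).
C(29.1) = 1.4669 + (3.1131)·e^(−0.065185·29.1) = 1.4669 + (3.1131)·0.15003 = 1.9340 mg/L.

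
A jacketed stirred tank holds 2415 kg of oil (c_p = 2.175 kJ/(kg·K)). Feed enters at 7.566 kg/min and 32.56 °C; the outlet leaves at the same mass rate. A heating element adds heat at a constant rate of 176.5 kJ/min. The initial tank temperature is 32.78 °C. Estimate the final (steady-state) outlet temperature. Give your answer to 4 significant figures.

M c_p dT/dt = ṁ c_p (T_in − T) + Q̇.
At steady state dT/dt = 0 ⇒ T_ss = T_in + Q̇/(ṁ c_p) = 32.56 + 176.5/(7.566·2.175) = 43.2855 °C.

43.29 °C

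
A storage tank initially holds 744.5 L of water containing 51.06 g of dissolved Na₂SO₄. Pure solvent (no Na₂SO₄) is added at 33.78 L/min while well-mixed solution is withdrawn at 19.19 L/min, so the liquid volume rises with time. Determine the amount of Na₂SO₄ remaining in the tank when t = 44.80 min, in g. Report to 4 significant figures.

22.29 g

Total volume: dV/dt = Q_in − Q_out = 14.5900 L/min, so V(t) = 744.5 + 14.5900 t and V(44.80) = 1398.13 L.
Species balance (pure solvent in): dm/dt = −Q_out · m/V(t).
Separate: dm/m = −Q_out dt/V(t) ⇒ ln(m/m₀) = −(Q_out/(Q_in−Q_out)) ln(V/V₀).
m = m₀ (V₀/V)^(Q_out/(Q_in−Q_out)) = 51.06 × (744.5/1398.13)^(1.31528) = 22.2900 g.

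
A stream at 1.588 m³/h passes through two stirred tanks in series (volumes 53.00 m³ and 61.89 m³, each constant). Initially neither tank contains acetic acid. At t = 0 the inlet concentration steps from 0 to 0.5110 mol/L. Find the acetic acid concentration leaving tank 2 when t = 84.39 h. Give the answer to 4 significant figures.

0.3459 mol/L

Time constants: τᵢ = Vᵢ/Q for each well-mixed tank.
τ₁ = 53.00/1.588 = 33.3753 h; τ₂ = 61.89/1.588 = 38.9736 h.
Solving the cascade with C₁(0)=C₂(0)=0 gives C₂(t) = C_in[1 − (τ₁ e^(−t/τ₁) − τ₂ e^(−t/τ₂))/(τ₁ − τ₂)].
At t = 84.39: e^(−t/τ₁) = 0.0797774, e^(−t/τ₂) = 0.114714.
C₂ = 0.5110·[1 − (33.3753·0.0797774 − 38.9736·0.114714)/(-5.59824)] = 0.5110·0.677003 = 0.345949 mol/L.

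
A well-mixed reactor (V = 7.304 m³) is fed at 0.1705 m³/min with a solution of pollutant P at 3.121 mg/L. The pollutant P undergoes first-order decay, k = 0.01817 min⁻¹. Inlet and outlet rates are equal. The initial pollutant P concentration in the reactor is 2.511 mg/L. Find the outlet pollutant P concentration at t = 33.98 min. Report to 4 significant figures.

1.939 mg/L

Accumulation = in − out − consumed: V dC/dt = Q C_in − Q C − k V C.
dC/dt = (Q/V) C_in − (Q/V + k) C; effective rate a = Q/V + k = 0.0233434 + 0.01817 = 0.0415134 min⁻¹.
C_ss = Q C_in/(Q + kV) = 1.75497 mg/L; C(t) = C_ss + (C₀ − C_ss) e^(−a t).
C(33.98) = 1.75497 + (0.756031)·e^(−0.0415134·33.98) = 1.75497 + (0.756031)·0.243991 = 1.93943 mg/L.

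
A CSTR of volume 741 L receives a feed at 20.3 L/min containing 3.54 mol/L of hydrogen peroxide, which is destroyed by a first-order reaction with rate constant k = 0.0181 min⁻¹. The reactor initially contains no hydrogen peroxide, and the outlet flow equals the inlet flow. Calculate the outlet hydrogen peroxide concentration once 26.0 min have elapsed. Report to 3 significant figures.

1.48 mol/L

V dC/dt = Q(C_in − C) − k V C.
This is linear with rate a = Q/V + k = 0.045495 min⁻¹.
C_ss = Q C_in/(Q + kV) = 2.1316 mol/L; C(t) = C_ss + (C₀ − C_ss) e^(−a t).
C(26.0) = 2.1316 + (-2.1316)·e^(−0.045495·26.0) = 2.1316 + (-2.1316)·0.30639 = 1.4785 mol/L.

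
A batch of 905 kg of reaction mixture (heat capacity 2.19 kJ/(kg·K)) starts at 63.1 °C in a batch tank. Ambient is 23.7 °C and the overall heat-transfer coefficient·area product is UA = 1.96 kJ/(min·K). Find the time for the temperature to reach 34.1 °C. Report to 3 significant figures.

1350 min

First-law balance (no shaft work): M c_p dT/dt = −UA(T − T_amb).
τ = M c_p/UA = 1011.2 min; T_ss = T_amb = 23.700 °C.
T(t) = T_ss + (T₀ − T_ss)e^(−t/τ); set T = 34.1:
t = −τ ln[(T − T_ss)/(T₀ − T_ss)] = −1011.2 · ln(0.26396) = 1346.9 min.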